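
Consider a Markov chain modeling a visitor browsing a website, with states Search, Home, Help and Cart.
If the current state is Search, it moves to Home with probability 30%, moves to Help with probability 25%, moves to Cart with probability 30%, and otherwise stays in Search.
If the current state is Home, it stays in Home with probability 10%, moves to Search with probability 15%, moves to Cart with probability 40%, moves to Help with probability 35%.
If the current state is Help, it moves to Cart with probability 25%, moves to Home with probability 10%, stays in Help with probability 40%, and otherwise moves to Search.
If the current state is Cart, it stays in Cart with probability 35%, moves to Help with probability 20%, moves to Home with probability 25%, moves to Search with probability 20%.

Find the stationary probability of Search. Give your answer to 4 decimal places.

Let the stationary distribution be π with π = πP and π_1 + π_2 + π_3 + π_4 = 1.
π_1 = 0.15·π_1 + 0.15·π_2 + 0.25·π_3 + 0.2·π_4
π_2 = 0.3·π_1 + 0.1·π_2 + 0.1·π_3 + 0.25·π_4
π_3 = 0.25·π_1 + 0.35·π_2 + 0.4·π_3 + 0.2·π_4
Solving with the normalization constraint gives π = (0.1957, 0.1871, 0.2973, 0.3198).
So the stationary probability of Search is 0.1957.

0.1957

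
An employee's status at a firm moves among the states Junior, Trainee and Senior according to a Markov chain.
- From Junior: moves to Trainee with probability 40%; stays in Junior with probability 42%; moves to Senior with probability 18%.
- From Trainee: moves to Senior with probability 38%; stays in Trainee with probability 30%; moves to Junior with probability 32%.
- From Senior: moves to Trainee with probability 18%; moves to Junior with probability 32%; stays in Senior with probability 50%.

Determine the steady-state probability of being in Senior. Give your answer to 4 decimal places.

0.3510

Let the stationary distribution be π with π = πP and π_1 + π_2 + π_3 = 1.
π_1 = 0.42·π_1 + 0.32·π_2 + 0.32·π_3
π_2 = 0.4·π_1 + 0.3·π_2 + 0.18·π_3
Solving with the normalization constraint gives π = (0.3556, 0.2934, 0.3510).
So the stationary probability of Senior is 0.3510.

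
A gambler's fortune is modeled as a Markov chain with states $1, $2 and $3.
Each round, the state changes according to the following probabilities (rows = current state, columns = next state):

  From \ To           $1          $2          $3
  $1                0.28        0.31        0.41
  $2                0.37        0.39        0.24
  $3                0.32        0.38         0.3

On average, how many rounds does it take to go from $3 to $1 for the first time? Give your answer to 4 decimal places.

Let t(s) be the expected number of rounds to first reach $1 from state s, with t($1) = 0. Conditioning on the first round:
t($2) = 1 + 0.39·t($2) + 0.24·t($3)
t($3) = 1 + 0.38·t($2) + 0.3·t($3)
Solving: t($2) = 2.7993, t($3) = 2.9482.
Expected rounds from $3 to $1: 2.9482.

2.9482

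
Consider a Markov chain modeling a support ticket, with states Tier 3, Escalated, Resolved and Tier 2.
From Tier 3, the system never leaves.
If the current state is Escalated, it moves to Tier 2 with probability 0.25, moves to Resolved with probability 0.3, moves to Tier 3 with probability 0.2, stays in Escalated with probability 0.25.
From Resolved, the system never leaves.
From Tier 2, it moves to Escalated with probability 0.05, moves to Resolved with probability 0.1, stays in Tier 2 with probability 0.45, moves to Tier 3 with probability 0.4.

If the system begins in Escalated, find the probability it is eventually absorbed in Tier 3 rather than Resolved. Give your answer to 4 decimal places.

Let h(s) be the probability of absorption at Tier 3 starting from transient state s. Then h(Tier 3) = 1 and h(Resolved) = 0. By first-step analysis:
h(Escalated) = 0.2·1 + 0.25·h(Escalated) + 0.3·0 + 0.25·h(Tier 2)
h(Tier 2) = 0.4·1 + 0.05·h(Escalated) + 0.1·0 + 0.45·h(Tier 2)
Solving: h(Escalated) = 0.5250, h(Tier 2) = 0.7750.
Starting from Escalated, the probability is 0.5250.

0.5250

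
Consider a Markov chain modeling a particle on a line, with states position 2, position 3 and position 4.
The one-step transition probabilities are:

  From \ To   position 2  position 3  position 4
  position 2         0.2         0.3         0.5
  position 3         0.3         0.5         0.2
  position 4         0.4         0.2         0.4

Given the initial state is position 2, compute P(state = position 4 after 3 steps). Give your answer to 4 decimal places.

0.3710

Propagate the distribution vector 3 steps from position 2.
After 0 steps: (1.0000, 0.0000, 0.0000)
After 1 step: (0.2000, 0.3000, 0.5000)
After 2 steps: (0.3300, 0.3100, 0.3600)
After 3 steps: (0.3030, 0.3260, 0.3710)
P(in position 4 after 3 steps) = 0.3710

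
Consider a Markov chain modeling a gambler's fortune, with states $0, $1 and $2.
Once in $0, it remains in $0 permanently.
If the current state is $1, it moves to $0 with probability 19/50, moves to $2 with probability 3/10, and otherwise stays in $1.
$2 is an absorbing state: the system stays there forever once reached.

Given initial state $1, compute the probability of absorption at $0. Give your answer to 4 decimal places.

Let h(s) be the probability of absorption at $0 starting from transient state s. Then h($0) = 1 and h($2) = 0. By first-step analysis:
h($1) = 0.38·1 + 0.32·h($1) + 0.3·0
Solving: h($1) = 0.5588.
Starting from $1, the probability is 0.5588.

0.5588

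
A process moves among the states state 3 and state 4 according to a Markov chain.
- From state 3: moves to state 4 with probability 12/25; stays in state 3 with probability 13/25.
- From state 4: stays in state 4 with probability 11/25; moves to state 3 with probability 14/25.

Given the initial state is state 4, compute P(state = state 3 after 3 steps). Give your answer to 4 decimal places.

Propagate the distribution vector 3 steps from state 4.
After 0 steps: (0.0000, 1.0000)
After 1 step: (0.5600, 0.4400)
After 2 steps: (0.5376, 0.4624)
After 3 steps: (0.5385, 0.4615)
P(in state 3 after 3 steps) = 0.5385

0.5385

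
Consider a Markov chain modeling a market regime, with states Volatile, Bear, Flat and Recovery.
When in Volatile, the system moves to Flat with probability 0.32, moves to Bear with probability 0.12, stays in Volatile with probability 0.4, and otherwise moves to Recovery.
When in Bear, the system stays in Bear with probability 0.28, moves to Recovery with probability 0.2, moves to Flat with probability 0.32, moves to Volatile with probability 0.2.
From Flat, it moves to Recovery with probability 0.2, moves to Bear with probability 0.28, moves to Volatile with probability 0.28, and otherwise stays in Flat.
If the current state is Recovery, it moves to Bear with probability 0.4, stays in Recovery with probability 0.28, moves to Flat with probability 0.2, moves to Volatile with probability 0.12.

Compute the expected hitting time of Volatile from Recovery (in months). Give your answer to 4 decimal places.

Let t(s) be the expected number of months to first reach Volatile from state s, with t(Volatile) = 0. Conditioning on the first month:
t(Bear) = 1 + 0.28·t(Bear) + 0.32·t(Flat) + 0.2·t(Recovery)
t(Flat) = 1 + 0.28·t(Bear) + 0.24·t(Flat) + 0.2·t(Recovery)
t(Recovery) = 1 + 0.4·t(Bear) + 0.2·t(Flat) + 0.28·t(Recovery)
Solving: t(Bear) = 4.8928, t(Flat) = 4.5304, t(Recovery) = 5.3656.
Expected months from Recovery to Volatile: 5.3656.

5.3656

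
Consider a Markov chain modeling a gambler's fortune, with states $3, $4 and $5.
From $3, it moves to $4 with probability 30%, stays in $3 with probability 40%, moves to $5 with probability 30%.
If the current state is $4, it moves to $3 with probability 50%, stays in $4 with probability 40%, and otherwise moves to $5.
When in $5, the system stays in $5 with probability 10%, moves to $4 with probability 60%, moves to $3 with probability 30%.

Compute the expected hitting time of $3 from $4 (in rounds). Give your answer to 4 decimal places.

Let t(s) be the expected number of rounds to first reach $3 from state s, with t($3) = 0. Conditioning on the first round:
t($4) = 1 + 0.4·t($4) + 0.1·t($5)
t($5) = 1 + 0.6·t($4) + 0.1·t($5)
Solving: t($4) = 2.0833, t($5) = 2.5000.
Expected rounds from $4 to $3: 2.0833.

2.0833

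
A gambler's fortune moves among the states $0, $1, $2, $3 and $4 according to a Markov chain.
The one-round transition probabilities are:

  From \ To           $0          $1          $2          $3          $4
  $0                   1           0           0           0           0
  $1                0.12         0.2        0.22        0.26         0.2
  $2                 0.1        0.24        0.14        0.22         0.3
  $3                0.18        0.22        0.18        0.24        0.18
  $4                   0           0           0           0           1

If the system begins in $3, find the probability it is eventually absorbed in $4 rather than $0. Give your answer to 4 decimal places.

0.5751

Let h(s) be the probability of absorption at $4 starting from transient state s. Then h($4) = 1 and h($0) = 0. By first-step analysis:
h($1) = 0.12·0 + 0.2·h($1) + 0.22·h($2) + 0.26·h($3) + 0.2·1
h($2) = 0.1·0 + 0.24·h($1) + 0.14·h($2) + 0.22·h($3) + 0.3·1
h($3) = 0.18·0 + 0.22·h($1) + 0.18·h($2) + 0.24·h($3) + 0.18·1
Solving: h($1) = 0.6209, h($2) = 0.6692, h($3) = 0.5751.
Starting from $3, the probability is 0.5751.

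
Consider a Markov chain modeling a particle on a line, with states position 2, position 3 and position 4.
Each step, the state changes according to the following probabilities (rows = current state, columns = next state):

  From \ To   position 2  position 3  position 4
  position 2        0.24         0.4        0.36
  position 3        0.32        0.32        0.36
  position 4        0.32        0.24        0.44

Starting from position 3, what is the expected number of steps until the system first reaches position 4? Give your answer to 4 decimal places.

2.7778

Let t(s) be the expected number of steps to first reach position 4 from state s, with t(position 4) = 0. Conditioning on the first step:
t(position 2) = 1 + 0.24·t(position 2) + 0.4·t(position 3)
t(position 3) = 1 + 0.32·t(position 2) + 0.32·t(position 3)
Solving: t(position 2) = 2.7778, t(position 3) = 2.7778.
Expected steps from position 3 to position 4: 2.7778.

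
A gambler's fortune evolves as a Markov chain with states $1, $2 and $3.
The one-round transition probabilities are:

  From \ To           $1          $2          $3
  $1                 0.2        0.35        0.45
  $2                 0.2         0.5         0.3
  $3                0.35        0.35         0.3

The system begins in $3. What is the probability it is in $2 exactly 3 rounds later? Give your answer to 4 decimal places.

0.4104

Propagate the distribution vector 3 rounds from $3.
After 0 rounds: (0.0000, 0.0000, 1.0000)
After 1 round: (0.3500, 0.3500, 0.3000)
After 2 rounds: (0.2450, 0.4025, 0.3525)
After 3 rounds: (0.2529, 0.4104, 0.3368)
P(in $2 after 3 rounds) = 0.4104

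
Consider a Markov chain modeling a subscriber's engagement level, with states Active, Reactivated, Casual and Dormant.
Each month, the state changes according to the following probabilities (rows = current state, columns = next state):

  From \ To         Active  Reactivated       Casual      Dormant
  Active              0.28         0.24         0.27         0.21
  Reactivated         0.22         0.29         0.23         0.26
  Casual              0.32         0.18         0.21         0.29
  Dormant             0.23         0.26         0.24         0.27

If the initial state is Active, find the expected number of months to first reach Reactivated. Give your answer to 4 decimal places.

4.3474

Let t(s) be the expected number of months to first reach Reactivated from state s, with t(Reactivated) = 0. Conditioning on the first month:
t(Active) = 1 + 0.28·t(Active) + 0.27·t(Casual) + 0.21·t(Dormant)
t(Casual) = 1 + 0.32·t(Active) + 0.21·t(Casual) + 0.29·t(Dormant)
t(Dormant) = 1 + 0.23·t(Active) + 0.24·t(Casual) + 0.27·t(Dormant)
Solving: t(Active) = 4.3474, t(Casual) = 4.5859, t(Dormant) = 4.2473.
Expected months from Active to Reactivated: 4.3474.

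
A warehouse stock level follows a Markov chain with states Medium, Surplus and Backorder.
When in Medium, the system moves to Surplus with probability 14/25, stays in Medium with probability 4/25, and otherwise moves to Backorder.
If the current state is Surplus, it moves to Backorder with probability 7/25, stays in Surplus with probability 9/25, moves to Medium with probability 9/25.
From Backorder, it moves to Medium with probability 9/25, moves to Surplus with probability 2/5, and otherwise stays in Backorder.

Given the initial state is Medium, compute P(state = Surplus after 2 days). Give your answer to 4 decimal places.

Sum over the intermediate state after 1 day:
P = P(Medium→Medium)·P(Medium→Surplus) + P(Medium→Surplus)·P(Surplus→Surplus) + P(Medium→Backorder)·P(Backorder→Surplus)
  = 0.16×0.56 + 0.56×0.36 + 0.28×0.4
  = 0.0896 + 0.2016 + 0.1120 = 0.4032

0.4032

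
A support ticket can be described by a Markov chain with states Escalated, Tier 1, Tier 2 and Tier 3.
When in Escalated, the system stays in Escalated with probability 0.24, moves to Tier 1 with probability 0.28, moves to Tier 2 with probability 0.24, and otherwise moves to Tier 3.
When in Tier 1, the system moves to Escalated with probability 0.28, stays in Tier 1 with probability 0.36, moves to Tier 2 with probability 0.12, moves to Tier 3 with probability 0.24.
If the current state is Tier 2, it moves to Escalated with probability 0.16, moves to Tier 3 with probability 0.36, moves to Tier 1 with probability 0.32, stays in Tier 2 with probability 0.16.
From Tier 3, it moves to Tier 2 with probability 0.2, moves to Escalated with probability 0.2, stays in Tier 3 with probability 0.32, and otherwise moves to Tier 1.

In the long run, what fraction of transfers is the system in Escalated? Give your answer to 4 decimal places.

0.2270

Let the stationary distribution be π with π = πP and π_1 + π_2 + π_3 + π_4 = 1.
π_1 = 0.24·π_1 + 0.28·π_2 + 0.16·π_3 + 0.2·π_4
π_2 = 0.28·π_1 + 0.36·π_2 + 0.32·π_3 + 0.28·π_4
π_3 = 0.24·π_1 + 0.12·π_2 + 0.16·π_3 + 0.2·π_4
Solving with the normalization constraint gives π = (0.2270, 0.3120, 0.1770, 0.2840).
So the stationary probability of Escalated is 0.2270.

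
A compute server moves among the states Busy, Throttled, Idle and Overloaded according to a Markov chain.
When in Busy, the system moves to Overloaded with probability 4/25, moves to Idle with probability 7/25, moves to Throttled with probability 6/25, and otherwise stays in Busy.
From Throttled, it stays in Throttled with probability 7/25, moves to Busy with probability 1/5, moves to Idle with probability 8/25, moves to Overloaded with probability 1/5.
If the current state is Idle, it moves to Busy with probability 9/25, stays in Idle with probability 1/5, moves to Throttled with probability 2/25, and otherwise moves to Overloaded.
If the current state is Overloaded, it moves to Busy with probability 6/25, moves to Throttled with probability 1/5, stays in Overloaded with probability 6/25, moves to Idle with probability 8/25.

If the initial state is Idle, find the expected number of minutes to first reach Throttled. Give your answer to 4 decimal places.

6.1614

Let t(s) be the expected number of minutes to first reach Throttled from state s, with t(Throttled) = 0. Conditioning on the first minute:
t(Busy) = 1 + 0.32·t(Busy) + 0.28·t(Idle) + 0.16·t(Overloaded)
t(Idle) = 1 + 0.36·t(Busy) + 0.2·t(Idle) + 0.36·t(Overloaded)
t(Overloaded) = 1 + 0.24·t(Busy) + 0.32·t(Idle) + 0.24·t(Overloaded)
Solving: t(Busy) = 5.3232, t(Idle) = 6.1614, t(Overloaded) = 5.5911.
Expected minutes from Idle to Throttled: 6.1614.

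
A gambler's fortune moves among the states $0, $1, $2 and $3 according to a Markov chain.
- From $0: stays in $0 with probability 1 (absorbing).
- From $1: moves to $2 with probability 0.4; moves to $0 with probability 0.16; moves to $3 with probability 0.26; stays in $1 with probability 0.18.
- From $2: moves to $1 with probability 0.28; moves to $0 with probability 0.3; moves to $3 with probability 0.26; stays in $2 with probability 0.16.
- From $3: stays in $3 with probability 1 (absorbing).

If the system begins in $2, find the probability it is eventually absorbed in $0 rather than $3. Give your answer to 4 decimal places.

0.5042

Let h(s) be the probability of absorption at $0 starting from transient state s. Then h($0) = 1 and h($3) = 0. By first-step analysis:
h($1) = 0.16·1 + 0.18·h($1) + 0.4·h($2) + 0.26·0
h($2) = 0.3·1 + 0.28·h($1) + 0.16·h($2) + 0.26·0
Solving: h($1) = 0.4411, h($2) = 0.5042.
Starting from $2, the probability is 0.5042.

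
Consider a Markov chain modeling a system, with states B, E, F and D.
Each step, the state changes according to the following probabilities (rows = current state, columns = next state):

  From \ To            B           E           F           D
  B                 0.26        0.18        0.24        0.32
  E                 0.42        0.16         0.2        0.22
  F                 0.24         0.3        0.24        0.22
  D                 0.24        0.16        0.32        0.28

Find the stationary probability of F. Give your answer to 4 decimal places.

0.2531

Let the stationary distribution be π with π = πP and π_1 + π_2 + π_3 + π_4 = 1.
π_1 = 0.26·π_1 + 0.42·π_2 + 0.24·π_3 + 0.24·π_4
π_2 = 0.18·π_1 + 0.16·π_2 + 0.3·π_3 + 0.16·π_4
π_3 = 0.24·π_1 + 0.2·π_2 + 0.24·π_3 + 0.32·π_4
Solving with the normalization constraint gives π = (0.2818, 0.2011, 0.2531, 0.2640).
So the stationary probability of F is 0.2531.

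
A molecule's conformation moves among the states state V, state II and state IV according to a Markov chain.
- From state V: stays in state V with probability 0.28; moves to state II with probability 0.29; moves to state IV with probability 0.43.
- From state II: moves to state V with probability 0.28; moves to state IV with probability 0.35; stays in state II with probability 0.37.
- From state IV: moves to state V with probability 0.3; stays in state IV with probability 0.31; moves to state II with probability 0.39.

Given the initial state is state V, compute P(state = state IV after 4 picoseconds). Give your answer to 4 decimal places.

Propagate the distribution vector 4 picoseconds from state V.
After 0 picoseconds: (1.0000, 0.0000, 0.0000)
After 1 picosecond: (0.2800, 0.2900, 0.4300)
After 2 picoseconds: (0.2886, 0.3562, 0.3552)
After 3 picoseconds: (0.2871, 0.3540, 0.3589)
After 4 picoseconds: (0.2872, 0.3542, 0.3586)
P(in state IV after 4 picoseconds) = 0.3586

0.3586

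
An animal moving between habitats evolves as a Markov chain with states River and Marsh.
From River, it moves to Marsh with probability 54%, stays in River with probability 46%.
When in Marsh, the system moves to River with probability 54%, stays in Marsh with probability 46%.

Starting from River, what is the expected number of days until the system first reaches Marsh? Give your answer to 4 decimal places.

1.8519

Let t(s) be the expected number of days to first reach Marsh from state s, with t(Marsh) = 0. Conditioning on the first day:
t(River) = 1 + 0.46·t(River)
Solving: t(River) = 1.8519.
Expected days from River to Marsh: 1.8519.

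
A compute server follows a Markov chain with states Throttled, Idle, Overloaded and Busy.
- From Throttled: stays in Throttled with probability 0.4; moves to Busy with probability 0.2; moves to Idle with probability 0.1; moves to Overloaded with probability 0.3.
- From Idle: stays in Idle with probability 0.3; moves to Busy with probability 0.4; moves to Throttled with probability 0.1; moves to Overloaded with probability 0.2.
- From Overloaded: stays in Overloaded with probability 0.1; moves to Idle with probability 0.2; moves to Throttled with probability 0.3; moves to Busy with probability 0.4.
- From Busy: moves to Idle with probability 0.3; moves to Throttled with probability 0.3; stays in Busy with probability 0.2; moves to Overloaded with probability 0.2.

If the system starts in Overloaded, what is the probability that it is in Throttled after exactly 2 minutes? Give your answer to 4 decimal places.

Propagate the distribution vector 2 minutes from Overloaded.
After 0 minutes: (0.0000, 0.0000, 1.0000, 0.0000)
After 1 minute: (0.3000, 0.2000, 0.1000, 0.4000)
After 2 minutes: (0.2900, 0.2300, 0.2200, 0.2600)
P(in Throttled after 2 minutes) = 0.2900

0.2900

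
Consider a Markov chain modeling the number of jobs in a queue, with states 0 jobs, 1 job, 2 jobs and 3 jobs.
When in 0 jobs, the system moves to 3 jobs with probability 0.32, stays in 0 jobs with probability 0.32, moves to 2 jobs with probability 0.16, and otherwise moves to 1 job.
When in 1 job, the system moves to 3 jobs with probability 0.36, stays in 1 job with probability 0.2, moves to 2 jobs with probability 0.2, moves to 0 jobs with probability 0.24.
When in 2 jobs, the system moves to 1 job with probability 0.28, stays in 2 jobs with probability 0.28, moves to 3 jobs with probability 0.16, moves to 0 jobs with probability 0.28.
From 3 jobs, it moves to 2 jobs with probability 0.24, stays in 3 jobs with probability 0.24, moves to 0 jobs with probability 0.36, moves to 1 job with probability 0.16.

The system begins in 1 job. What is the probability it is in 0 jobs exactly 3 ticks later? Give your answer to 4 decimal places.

Propagate the distribution vector 3 ticks from 1 job.
After 0 ticks: (0.0000, 1.0000, 0.0000, 0.0000)
After 1 tick: (0.2400, 0.2000, 0.2000, 0.3600)
After 2 ticks: (0.3104, 0.2016, 0.2208, 0.2672)
After 3 ticks: (0.3057, 0.2070, 0.2159, 0.2714)
P(in 0 jobs after 3 ticks) = 0.3057

0.3057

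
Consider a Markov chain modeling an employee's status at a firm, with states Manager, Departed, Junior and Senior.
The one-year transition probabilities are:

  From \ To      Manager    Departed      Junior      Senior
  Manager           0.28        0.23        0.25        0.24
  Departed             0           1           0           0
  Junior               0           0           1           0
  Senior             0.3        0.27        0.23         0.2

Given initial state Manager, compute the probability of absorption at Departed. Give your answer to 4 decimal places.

0.4937

Let h(s) be the probability of absorption at Departed starting from transient state s. Then h(Departed) = 1 and h(Junior) = 0. By first-step analysis:
h(Manager) = 0.28·h(Manager) + 0.23·1 + 0.25·0 + 0.24·h(Senior)
h(Senior) = 0.3·h(Manager) + 0.27·1 + 0.23·0 + 0.2·h(Senior)
Solving: h(Manager) = 0.4937, h(Senior) = 0.5226.
Starting from Manager, the probability is 0.4937.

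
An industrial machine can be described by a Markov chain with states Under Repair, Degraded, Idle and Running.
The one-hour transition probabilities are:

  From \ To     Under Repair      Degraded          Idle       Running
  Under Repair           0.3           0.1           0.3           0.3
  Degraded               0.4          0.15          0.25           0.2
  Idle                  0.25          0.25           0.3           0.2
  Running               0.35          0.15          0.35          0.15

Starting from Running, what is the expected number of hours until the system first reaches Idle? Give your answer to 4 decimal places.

3.1278

Let t(s) be the expected number of hours to first reach Idle from state s, with t(Idle) = 0. Conditioning on the first hour:
t(Under Repair) = 1 + 0.3·t(Under Repair) + 0.1·t(Degraded) + 0.3·t(Running)
t(Degraded) = 1 + 0.4·t(Under Repair) + 0.15·t(Degraded) + 0.2·t(Running)
t(Running) = 1 + 0.35·t(Under Repair) + 0.15·t(Degraded) + 0.15·t(Running)
Solving: t(Under Repair) = 3.2615, t(Degraded) = 3.4473, t(Running) = 3.1278.
Expected hours from Running to Idle: 3.1278.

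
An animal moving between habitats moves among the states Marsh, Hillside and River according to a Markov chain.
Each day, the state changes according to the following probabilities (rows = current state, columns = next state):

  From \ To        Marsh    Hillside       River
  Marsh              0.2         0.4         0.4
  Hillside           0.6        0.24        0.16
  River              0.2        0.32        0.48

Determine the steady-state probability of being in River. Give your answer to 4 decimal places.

Let the stationary distribution be π with π = πP and π_1 + π_2 + π_3 = 1.
π_1 = 0.2·π_1 + 0.6·π_2 + 0.2·π_3
π_2 = 0.4·π_1 + 0.24·π_2 + 0.32·π_3
Solving with the normalization constraint gives π = (0.3282, 0.3206, 0.3511).
So the stationary probability of River is 0.3511.

0.3511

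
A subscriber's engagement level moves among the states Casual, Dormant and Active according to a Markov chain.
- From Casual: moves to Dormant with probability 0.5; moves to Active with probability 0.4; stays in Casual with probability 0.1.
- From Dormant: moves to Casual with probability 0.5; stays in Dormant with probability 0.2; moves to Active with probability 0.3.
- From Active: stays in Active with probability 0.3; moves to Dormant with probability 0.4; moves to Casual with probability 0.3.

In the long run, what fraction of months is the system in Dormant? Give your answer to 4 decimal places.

0.3592

Let the stationary distribution be π with π = πP and π_1 + π_2 + π_3 = 1.
π_1 = 0.1·π_1 + 0.5·π_2 + 0.3·π_3
π_2 = 0.5·π_1 + 0.2·π_2 + 0.4·π_3
Solving with the normalization constraint gives π = (0.3099, 0.3592, 0.3310).
So the stationary probability of Dormant is 0.3592.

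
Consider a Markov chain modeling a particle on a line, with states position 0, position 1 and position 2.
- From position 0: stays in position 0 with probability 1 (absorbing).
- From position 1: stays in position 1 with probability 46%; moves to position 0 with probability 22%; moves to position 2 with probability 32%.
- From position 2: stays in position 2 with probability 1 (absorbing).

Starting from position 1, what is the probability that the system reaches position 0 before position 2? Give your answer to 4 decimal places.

0.4074

Let h(s) be the probability of absorption at position 0 starting from transient state s. Then h(position 0) = 1 and h(position 2) = 0. By first-step analysis:
h(position 1) = 0.22·1 + 0.46·h(position 1) + 0.32·0
Solving: h(position 1) = 0.4074.
Starting from position 1, the probability is 0.4074.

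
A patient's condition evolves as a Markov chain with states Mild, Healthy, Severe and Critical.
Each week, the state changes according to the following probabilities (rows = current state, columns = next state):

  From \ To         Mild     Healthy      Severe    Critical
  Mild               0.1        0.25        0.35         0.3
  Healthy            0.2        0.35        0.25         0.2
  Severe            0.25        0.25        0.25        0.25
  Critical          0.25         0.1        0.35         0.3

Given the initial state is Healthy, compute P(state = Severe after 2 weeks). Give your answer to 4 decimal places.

0.2900

Propagate the distribution vector 2 weeks from Healthy.
After 0 weeks: (0.0000, 1.0000, 0.0000, 0.0000)
After 1 week: (0.2000, 0.3500, 0.2500, 0.2000)
After 2 weeks: (0.2025, 0.2550, 0.2900, 0.2525)
P(in Severe after 2 weeks) = 0.2900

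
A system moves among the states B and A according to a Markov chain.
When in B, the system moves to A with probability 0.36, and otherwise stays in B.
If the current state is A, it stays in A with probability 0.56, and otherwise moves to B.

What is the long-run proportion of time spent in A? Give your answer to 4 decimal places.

Let the stationary distribution be π with π = πP and π_1 + π_2 = 1.
π_1 = 0.64·π_1 + 0.44·π_2
Solving with the normalization constraint gives π = (0.5500, 0.4500).
So the stationary probability of A is 0.4500.

0.4500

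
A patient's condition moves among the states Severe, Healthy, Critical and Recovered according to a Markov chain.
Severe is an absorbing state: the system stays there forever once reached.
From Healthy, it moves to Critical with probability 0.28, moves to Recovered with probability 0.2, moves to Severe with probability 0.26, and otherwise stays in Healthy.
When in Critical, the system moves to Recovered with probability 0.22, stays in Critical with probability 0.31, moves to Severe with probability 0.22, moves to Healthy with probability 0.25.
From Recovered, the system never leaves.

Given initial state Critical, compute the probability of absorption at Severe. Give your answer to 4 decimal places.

Let h(s) be the probability of absorption at Severe starting from transient state s. Then h(Severe) = 1 and h(Recovered) = 0. By first-step analysis:
h(Healthy) = 0.26·1 + 0.26·h(Healthy) + 0.28·h(Critical) + 0.2·0
h(Critical) = 0.22·1 + 0.25·h(Healthy) + 0.31·h(Critical) + 0.22·0
Solving: h(Healthy) = 0.5470, h(Critical) = 0.5170.
Starting from Critical, the probability is 0.5170.

0.5170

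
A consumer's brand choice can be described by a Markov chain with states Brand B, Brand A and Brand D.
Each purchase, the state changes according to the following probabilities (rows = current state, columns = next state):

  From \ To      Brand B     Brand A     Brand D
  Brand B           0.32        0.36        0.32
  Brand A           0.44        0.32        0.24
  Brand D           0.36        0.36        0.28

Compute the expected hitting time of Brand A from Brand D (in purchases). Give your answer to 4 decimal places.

Let t(s) be the expected number of purchases to first reach Brand A from state s, with t(Brand A) = 0. Conditioning on the first purchase:
t(Brand B) = 1 + 0.32·t(Brand B) + 0.32·t(Brand D)
t(Brand D) = 1 + 0.36·t(Brand B) + 0.28·t(Brand D)
Solving: t(Brand B) = 2.7778, t(Brand D) = 2.7778.
Expected purchases from Brand D to Brand A: 2.7778.

2.7778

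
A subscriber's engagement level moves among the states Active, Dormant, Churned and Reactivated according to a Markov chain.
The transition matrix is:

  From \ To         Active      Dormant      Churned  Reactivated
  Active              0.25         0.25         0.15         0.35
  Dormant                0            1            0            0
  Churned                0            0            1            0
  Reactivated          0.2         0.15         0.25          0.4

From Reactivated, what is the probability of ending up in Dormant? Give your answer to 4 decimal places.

0.4276

Let h(s) be the probability of absorption at Dormant starting from transient state s. Then h(Dormant) = 1 and h(Churned) = 0. By first-step analysis:
h(Active) = 0.25·h(Active) + 0.25·1 + 0.15·0 + 0.35·h(Reactivated)
h(Reactivated) = 0.2·h(Active) + 0.15·1 + 0.25·0 + 0.4·h(Reactivated)
Solving: h(Active) = 0.5329, h(Reactivated) = 0.4276.
Starting from Reactivated, the probability is 0.4276.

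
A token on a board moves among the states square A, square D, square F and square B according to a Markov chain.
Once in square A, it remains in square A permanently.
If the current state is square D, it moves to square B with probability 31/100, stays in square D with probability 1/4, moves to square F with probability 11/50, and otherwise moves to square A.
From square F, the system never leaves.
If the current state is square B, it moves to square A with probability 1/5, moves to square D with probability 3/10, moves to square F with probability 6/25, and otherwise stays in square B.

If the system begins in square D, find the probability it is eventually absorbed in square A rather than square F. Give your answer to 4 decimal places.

Let h(s) be the probability of absorption at square A starting from transient state s. Then h(square A) = 1 and h(square F) = 0. By first-step analysis:
h(square D) = 0.22·1 + 0.25·h(square D) + 0.22·0 + 0.31·h(square B)
h(square B) = 0.2·1 + 0.3·h(square D) + 0.24·0 + 0.26·h(square B)
Solving: h(square D) = 0.4866, h(square B) = 0.4675.
Starting from square D, the probability is 0.4866.

0.4866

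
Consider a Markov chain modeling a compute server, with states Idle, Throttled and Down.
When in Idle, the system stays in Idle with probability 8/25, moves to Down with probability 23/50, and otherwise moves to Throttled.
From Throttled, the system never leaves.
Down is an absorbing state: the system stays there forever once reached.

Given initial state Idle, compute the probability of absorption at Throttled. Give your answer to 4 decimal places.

Let h(s) be the probability of absorption at Throttled starting from transient state s. Then h(Throttled) = 1 and h(Down) = 0. By first-step analysis:
h(Idle) = 0.32·h(Idle) + 0.22·1 + 0.46·0
Solving: h(Idle) = 0.3235.
Starting from Idle, the probability is 0.3235.

0.3235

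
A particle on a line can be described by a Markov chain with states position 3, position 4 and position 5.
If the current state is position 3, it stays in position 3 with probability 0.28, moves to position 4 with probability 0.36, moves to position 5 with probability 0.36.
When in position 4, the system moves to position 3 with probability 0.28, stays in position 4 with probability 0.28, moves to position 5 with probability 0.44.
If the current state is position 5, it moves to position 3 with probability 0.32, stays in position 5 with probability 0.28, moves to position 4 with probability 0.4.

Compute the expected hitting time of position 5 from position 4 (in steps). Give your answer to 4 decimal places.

2.3946

Let t(s) be the expected number of steps to first reach position 5 from state s, with t(position 5) = 0. Conditioning on the first step:
t(position 3) = 1 + 0.28·t(position 3) + 0.36·t(position 4)
t(position 4) = 1 + 0.28·t(position 3) + 0.28·t(position 4)
Solving: t(position 3) = 2.5862, t(position 4) = 2.3946.
Expected steps from position 4 to position 5: 2.3946.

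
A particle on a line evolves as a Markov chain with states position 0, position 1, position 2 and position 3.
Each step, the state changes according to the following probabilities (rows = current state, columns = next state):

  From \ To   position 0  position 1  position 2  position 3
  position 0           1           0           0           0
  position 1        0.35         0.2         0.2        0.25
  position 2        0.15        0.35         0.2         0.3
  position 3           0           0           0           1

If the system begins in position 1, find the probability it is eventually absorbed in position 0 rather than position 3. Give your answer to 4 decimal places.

Let h(s) be the probability of absorption at position 0 starting from transient state s. Then h(position 0) = 1 and h(position 3) = 0. By first-step analysis:
h(position 1) = 0.35·1 + 0.2·h(position 1) + 0.2·h(position 2) + 0.25·0
h(position 2) = 0.15·1 + 0.35·h(position 1) + 0.2·h(position 2) + 0.3·0
Solving: h(position 1) = 0.5439, h(position 2) = 0.4254.
Starting from position 1, the probability is 0.5439.

0.5439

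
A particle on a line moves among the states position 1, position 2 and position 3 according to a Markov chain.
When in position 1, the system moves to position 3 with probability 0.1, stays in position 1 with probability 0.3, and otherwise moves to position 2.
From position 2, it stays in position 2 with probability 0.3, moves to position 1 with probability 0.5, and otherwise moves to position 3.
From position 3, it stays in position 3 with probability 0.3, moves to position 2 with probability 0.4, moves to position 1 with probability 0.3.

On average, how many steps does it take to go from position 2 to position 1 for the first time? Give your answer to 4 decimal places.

Let t(s) be the expected number of steps to first reach position 1 from state s, with t(position 1) = 0. Conditioning on the first step:
t(position 2) = 1 + 0.3·t(position 2) + 0.2·t(position 3)
t(position 3) = 1 + 0.4·t(position 2) + 0.3·t(position 3)
Solving: t(position 2) = 2.1951, t(position 3) = 2.6829.
Expected steps from position 2 to position 1: 2.1951.

2.1951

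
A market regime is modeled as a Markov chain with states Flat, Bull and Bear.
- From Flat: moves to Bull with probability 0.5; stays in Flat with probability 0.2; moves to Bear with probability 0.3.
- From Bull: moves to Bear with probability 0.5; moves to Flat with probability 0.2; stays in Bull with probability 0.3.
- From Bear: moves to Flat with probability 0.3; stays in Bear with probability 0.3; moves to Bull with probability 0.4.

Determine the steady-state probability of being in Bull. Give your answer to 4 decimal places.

0.3852

Let the stationary distribution be π with π = πP and π_1 + π_2 + π_3 = 1.
π_1 = 0.2·π_1 + 0.2·π_2 + 0.3·π_3
π_2 = 0.5·π_1 + 0.3·π_2 + 0.4·π_3
Solving with the normalization constraint gives π = (0.2377, 0.3852, 0.3770).
So the stationary probability of Bull is 0.3852.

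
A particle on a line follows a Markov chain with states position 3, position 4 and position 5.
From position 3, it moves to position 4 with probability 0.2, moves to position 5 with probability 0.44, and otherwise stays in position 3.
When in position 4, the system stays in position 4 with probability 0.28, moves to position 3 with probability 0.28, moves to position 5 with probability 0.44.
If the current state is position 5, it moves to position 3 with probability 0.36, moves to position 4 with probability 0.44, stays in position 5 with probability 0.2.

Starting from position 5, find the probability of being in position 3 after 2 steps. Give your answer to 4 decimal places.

Sum over the intermediate state after 1 step:
P = P(position 5→position 3)·P(position 3→position 3) + P(position 5→position 4)·P(position 4→position 3) + P(position 5→position 5)·P(position 5→position 3)
  = 0.36×0.36 + 0.44×0.28 + 0.2×0.36
  = 0.1296 + 0.1232 + 0.0720 = 0.3248

0.3248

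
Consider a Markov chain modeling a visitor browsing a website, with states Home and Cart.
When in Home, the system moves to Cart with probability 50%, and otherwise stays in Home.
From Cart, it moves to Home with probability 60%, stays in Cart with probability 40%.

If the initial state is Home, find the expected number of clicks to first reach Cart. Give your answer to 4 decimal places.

2.0000

Let t(s) be the expected number of clicks to first reach Cart from state s, with t(Cart) = 0. Conditioning on the first click:
t(Home) = 1 + 0.5·t(Home)
Solving: t(Home) = 2.0000.
Expected clicks from Home to Cart: 2.0000.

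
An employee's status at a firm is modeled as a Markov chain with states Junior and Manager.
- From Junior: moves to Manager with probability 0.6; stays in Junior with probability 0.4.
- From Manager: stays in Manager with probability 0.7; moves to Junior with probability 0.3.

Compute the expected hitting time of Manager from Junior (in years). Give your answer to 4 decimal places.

1.6667

Let t(s) be the expected number of years to first reach Manager from state s, with t(Manager) = 0. Conditioning on the first year:
t(Junior) = 1 + 0.4·t(Junior)
Solving: t(Junior) = 1.6667.
Expected years from Junior to Manager: 1.6667.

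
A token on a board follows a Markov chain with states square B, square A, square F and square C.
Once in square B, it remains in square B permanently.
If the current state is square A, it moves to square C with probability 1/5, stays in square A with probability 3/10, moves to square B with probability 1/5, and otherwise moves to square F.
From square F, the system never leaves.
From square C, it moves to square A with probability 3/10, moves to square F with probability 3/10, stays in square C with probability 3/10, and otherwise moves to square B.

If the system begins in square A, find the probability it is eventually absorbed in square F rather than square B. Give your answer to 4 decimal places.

Let h(s) be the probability of absorption at square F starting from transient state s. Then h(square F) = 1 and h(square B) = 0. By first-step analysis:
h(square A) = 0.2·0 + 0.3·h(square A) + 0.3·1 + 0.2·h(square C)
h(square C) = 0.1·0 + 0.3·h(square A) + 0.3·1 + 0.3·h(square C)
Solving: h(square A) = 0.6279, h(square C) = 0.6977.
Starting from square A, the probability is 0.6279.

0.6279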